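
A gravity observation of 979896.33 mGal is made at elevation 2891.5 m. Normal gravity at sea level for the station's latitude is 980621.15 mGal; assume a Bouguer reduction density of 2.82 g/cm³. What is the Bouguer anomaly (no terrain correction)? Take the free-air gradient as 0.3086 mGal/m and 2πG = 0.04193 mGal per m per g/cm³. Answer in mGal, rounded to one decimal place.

Free-air correction = 0.3086 × 2891.5 = 892.32 mGal
Free-air anomaly = 979896.33 − 980621.15 + (892.32) = 167.50 mGal
Bouguer slab correction = 0.04193 × 2.82 × 2891.5 = 341.90 mGal
Simple Bouguer anomaly = 167.50 − (341.90) = -174.40 mGal

-174.4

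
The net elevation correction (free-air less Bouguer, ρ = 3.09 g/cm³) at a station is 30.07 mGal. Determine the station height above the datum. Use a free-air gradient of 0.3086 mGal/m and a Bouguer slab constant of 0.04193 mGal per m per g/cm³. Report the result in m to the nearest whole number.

168

Combined gradient = 0.3086 − 0.04193 × 3.09 = 0.1790363 mGal/m
h = 30.07 / 0.1790363 = 167.95 m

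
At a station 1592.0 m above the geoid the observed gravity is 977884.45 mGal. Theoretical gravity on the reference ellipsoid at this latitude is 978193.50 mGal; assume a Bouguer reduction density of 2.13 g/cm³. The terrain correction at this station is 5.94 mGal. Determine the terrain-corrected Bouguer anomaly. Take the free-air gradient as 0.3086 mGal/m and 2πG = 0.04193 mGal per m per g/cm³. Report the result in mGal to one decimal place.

Free-air correction = 0.3086 × 1592.0 = 491.29 mGal
Free-air anomaly = 977884.45 − 978193.50 + (491.29) = 182.24 mGal
Bouguer slab correction = 0.04193 × 2.13 × 1592.0 = 142.18 mGal
Simple Bouguer anomaly = 182.24 − (142.18) = 40.06 mGal
Complete Bouguer anomaly = 40.06 + 5.94 = 46.00 mGal

46.0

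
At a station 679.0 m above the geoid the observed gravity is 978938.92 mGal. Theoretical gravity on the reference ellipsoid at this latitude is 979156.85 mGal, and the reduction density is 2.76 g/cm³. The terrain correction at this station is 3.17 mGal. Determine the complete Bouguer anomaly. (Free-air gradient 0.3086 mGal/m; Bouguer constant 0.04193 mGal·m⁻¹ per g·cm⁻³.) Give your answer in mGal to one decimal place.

-83.8

Free-air correction = 0.3086 × 679.0 = 209.54 mGal
Free-air anomaly = 978938.92 − 979156.85 + (209.54) = -8.39 mGal
Bouguer slab correction = 0.04193 × 2.76 × 679.0 = 78.58 mGal
Simple Bouguer anomaly = -8.39 − (78.58) = -86.97 mGal
Complete Bouguer anomaly = -86.97 + 3.17 = -83.80 mGal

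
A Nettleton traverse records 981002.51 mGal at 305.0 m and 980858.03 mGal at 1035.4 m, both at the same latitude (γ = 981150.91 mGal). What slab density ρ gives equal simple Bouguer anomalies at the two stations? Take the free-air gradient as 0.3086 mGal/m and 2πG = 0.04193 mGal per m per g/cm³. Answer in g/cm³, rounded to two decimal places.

2.64

Δg_obs = 980858.03 − 981002.51 = -144.48 mGal over Δh = 1035.4 − 305.0 = 730.4 m
Equal Bouguer anomalies ⇒ Δg_obs + (0.3086 − 0.04193ρ)·Δh = 0
0.3086 − 0.04193ρ = −Δg_obs/Δh = 0.19781
ρ = (0.3086 − 0.19781) / 0.04193 = 2.64 g/cm³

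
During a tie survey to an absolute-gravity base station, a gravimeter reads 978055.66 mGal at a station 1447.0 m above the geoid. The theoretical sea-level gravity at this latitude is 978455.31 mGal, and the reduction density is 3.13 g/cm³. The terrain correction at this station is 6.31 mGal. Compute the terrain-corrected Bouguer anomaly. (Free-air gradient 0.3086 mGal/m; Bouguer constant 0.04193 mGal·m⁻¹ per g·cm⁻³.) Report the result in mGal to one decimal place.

Free-air correction = 0.3086 × 1447.0 = 446.54 mGal
Free-air anomaly = 978055.66 − 978455.31 + (446.54) = 46.89 mGal
Bouguer slab correction = 0.04193 × 3.13 × 1447.0 = 189.91 mGal
Simple Bouguer anomaly = 46.89 − (189.91) = -143.02 mGal
Complete Bouguer anomaly = -143.02 + 6.31 = -136.71 mGal

-136.7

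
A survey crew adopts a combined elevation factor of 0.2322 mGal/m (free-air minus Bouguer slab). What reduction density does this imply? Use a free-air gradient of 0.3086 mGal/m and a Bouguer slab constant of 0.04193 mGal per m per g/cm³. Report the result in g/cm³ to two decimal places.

1.82

0.2322 = 0.3086 − 0.04193 × ρ
ρ = (0.3086 − 0.2322) / 0.04193 = 1.82 g/cm³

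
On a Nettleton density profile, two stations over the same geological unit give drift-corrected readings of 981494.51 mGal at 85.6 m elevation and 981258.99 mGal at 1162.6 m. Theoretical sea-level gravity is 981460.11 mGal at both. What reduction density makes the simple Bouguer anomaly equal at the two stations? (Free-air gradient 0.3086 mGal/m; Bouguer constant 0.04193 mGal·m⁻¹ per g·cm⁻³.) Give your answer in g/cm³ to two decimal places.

2.14

Δg_obs = 981258.99 − 981494.51 = -235.52 mGal over Δh = 1162.6 − 85.6 = 1077.0 m
Equal Bouguer anomalies ⇒ Δg_obs + (0.3086 − 0.04193ρ)·Δh = 0
0.3086 − 0.04193ρ = −Δg_obs/Δh = 0.21868
ρ = (0.3086 − 0.21868) / 0.04193 = 2.14 g/cm³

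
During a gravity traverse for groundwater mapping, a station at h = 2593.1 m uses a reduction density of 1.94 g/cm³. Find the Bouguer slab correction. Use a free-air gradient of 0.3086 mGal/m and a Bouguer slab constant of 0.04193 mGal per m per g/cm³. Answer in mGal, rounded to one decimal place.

210.9

Bouguer slab correction = 0.04193 × 1.94 × 2593.1 = 210.9 mGal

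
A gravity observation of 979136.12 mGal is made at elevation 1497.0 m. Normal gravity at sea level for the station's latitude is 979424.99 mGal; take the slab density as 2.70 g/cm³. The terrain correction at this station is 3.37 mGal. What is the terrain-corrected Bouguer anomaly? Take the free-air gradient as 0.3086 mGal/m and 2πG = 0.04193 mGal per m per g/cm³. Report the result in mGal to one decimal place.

Free-air correction = 0.3086 × 1497.0 = 461.97 mGal
Free-air anomaly = 979136.12 − 979424.99 + (461.97) = 173.10 mGal
Bouguer slab correction = 0.04193 × 2.70 × 1497.0 = 169.48 mGal
Simple Bouguer anomaly = 173.10 − (169.48) = 3.62 mGal
Complete Bouguer anomaly = 3.62 + 3.37 = 6.99 mGal

7.0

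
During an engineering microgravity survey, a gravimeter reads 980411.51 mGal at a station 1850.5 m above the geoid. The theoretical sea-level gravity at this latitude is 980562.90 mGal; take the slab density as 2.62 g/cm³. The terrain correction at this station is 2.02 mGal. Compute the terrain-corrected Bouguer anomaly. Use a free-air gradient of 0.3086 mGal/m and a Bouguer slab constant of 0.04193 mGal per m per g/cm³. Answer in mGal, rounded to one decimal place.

Free-air correction = 0.3086 × 1850.5 = 571.06 mGal
Free-air anomaly = 980411.51 − 980562.90 + (571.06) = 419.67 mGal
Bouguer slab correction = 0.04193 × 2.62 × 1850.5 = 203.29 mGal
Simple Bouguer anomaly = 419.67 − (203.29) = 216.38 mGal
Complete Bouguer anomaly = 216.38 + 2.02 = 218.40 mGal

218.4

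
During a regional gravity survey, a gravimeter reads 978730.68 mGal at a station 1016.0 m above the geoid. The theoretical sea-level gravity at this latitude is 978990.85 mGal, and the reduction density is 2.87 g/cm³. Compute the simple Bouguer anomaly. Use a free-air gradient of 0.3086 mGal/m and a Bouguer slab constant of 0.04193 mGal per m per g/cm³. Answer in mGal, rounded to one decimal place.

Free-air correction = 0.3086 × 1016.0 = 313.54 mGal
Free-air anomaly = 978730.68 − 978990.85 + (313.54) = 53.37 mGal
Bouguer slab correction = 0.04193 × 2.87 × 1016.0 = 122.26 mGal
Simple Bouguer anomaly = 53.37 − (122.26) = -68.89 mGal

-68.9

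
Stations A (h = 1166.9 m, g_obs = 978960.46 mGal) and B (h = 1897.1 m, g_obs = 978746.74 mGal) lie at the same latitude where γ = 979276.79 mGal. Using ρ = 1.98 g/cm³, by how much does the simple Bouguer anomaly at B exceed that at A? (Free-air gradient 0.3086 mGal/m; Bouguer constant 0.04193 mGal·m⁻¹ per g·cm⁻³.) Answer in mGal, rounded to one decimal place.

Δg_SB(A) = 978960.46 − 979276.79 + 0.3086×1166.9 − 0.04193×1.98×1166.9 = -53.10 mGal
Δg_SB(B) = 978746.74 − 979276.79 + 0.3086×1897.1 − 0.04193×1.98×1897.1 = -102.10 mGal
Difference = -102.10 − (-53.10) = -49.00 mGal

-49.0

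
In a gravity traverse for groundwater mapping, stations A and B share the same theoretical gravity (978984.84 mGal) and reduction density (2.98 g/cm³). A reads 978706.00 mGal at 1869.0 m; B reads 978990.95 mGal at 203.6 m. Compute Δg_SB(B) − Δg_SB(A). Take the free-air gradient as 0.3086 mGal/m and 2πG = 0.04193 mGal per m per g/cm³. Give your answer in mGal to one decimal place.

Δg_SB(A) = 978706.00 − 978984.84 + 0.3086×1869.0 − 0.04193×2.98×1869.0 = 64.40 mGal
Δg_SB(B) = 978990.95 − 978984.84 + 0.3086×203.6 − 0.04193×2.98×203.6 = 43.50 mGal
Difference = 43.50 − (64.40) = -20.90 mGal

-20.9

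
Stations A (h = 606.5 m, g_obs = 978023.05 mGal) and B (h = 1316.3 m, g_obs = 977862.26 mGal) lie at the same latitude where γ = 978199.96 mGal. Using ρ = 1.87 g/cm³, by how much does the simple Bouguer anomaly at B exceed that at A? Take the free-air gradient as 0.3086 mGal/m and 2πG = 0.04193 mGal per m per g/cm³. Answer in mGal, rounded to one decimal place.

2.6

Δg_SB(A) = 978023.05 − 978199.96 + 0.3086×606.5 − 0.04193×1.87×606.5 = -37.30 mGal
Δg_SB(B) = 977862.26 − 978199.96 + 0.3086×1316.3 − 0.04193×1.87×1316.3 = -34.70 mGal
Difference = -34.70 − (-37.30) = 2.60 mGal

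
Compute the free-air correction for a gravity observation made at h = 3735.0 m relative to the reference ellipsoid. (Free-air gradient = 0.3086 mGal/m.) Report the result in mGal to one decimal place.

Free-air correction = 0.3086 × 3735.0 = 1152.6 mGal

1152.6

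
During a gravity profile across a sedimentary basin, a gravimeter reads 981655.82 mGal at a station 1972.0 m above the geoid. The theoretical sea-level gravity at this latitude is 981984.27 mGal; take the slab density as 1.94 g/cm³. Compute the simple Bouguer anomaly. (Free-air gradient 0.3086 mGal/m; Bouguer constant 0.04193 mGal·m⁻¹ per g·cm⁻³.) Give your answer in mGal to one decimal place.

Free-air correction = 0.3086 × 1972.0 = 608.56 mGal
Free-air anomaly = 981655.82 − 981984.27 + (608.56) = 280.11 mGal
Bouguer slab correction = 0.04193 × 1.94 × 1972.0 = 160.41 mGal
Simple Bouguer anomaly = 280.11 − (160.41) = 119.70 mGal

119.7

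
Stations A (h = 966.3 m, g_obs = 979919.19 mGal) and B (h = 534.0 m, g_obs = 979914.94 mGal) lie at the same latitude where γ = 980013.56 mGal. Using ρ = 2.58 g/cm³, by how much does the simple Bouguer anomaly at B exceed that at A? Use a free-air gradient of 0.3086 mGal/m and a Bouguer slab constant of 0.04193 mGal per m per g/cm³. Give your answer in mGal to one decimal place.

-90.9

Δg_SB(A) = 979919.19 − 980013.56 + 0.3086×966.3 − 0.04193×2.58×966.3 = 99.30 mGal
Δg_SB(B) = 979914.94 − 980013.56 + 0.3086×534.0 − 0.04193×2.58×534.0 = 8.40 mGal
Difference = 8.40 − (99.30) = -90.90 mGal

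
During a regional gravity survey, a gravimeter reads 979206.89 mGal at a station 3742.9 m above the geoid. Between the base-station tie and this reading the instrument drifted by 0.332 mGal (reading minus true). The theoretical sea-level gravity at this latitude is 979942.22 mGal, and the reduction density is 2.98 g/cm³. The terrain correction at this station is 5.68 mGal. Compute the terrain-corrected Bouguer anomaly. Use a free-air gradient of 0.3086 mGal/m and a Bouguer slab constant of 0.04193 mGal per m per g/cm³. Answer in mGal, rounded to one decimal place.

Drift-corrected reading = 979206.89 − (0.332) = 979206.558 mGal
Free-air correction = 0.3086 × 3742.9 = 1155.06 mGal
Free-air anomaly = 979206.558 − 979942.22 + (1155.06) = 419.398 mGal
Bouguer slab correction = 0.04193 × 2.98 × 3742.9 = 467.68 mGal
Simple Bouguer anomaly = 419.398 − (467.68) = -48.282 mGal
Complete Bouguer anomaly = -48.282 + 5.68 = -42.602 mGal

-42.6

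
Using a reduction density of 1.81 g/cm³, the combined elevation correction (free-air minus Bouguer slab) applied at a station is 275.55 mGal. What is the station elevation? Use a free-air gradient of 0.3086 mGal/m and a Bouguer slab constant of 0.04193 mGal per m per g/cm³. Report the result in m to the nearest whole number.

1184

Combined gradient = 0.3086 − 0.04193 × 1.81 = 0.2327067 mGal/m
h = 275.55 / 0.2327067 = 1184.11 m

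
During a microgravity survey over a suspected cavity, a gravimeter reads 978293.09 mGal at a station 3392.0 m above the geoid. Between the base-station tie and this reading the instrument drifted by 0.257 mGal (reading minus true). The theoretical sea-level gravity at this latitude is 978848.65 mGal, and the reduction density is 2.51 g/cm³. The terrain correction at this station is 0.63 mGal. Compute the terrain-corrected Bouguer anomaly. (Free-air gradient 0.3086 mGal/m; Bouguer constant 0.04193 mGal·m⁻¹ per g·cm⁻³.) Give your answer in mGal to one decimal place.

134.6

Drift-corrected reading = 978293.09 − (0.257) = 978292.833 mGal
Free-air correction = 0.3086 × 3392.0 = 1046.77 mGal
Free-air anomaly = 978292.833 − 978848.65 + (1046.77) = 490.953 mGal
Bouguer slab correction = 0.04193 × 2.51 × 3392.0 = 356.99 mGal
Simple Bouguer anomaly = 490.953 − (356.99) = 133.963 mGal
Complete Bouguer anomaly = 133.963 + 0.63 = 134.593 mGal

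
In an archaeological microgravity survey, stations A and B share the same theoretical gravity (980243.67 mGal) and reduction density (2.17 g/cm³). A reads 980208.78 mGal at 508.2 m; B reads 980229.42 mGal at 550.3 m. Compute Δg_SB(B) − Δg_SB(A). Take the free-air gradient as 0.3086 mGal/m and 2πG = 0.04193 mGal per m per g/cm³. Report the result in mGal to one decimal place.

29.8

Δg_SB(A) = 980208.78 − 980243.67 + 0.3086×508.2 − 0.04193×2.17×508.2 = 75.70 mGal
Δg_SB(B) = 980229.42 − 980243.67 + 0.3086×550.3 − 0.04193×2.17×550.3 = 105.50 mGal
Difference = 105.50 − (75.70) = 29.80 mGal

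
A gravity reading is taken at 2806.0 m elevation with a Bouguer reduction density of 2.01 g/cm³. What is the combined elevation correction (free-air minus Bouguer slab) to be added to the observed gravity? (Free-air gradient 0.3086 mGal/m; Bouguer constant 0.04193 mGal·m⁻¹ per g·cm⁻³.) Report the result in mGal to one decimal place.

Combined gradient = 0.3086 − 0.04193 × 2.01 = 0.2243207 mGal/m
Combined elevation correction = 0.2243207 × 2806.0 = 629.4 mGal

629.4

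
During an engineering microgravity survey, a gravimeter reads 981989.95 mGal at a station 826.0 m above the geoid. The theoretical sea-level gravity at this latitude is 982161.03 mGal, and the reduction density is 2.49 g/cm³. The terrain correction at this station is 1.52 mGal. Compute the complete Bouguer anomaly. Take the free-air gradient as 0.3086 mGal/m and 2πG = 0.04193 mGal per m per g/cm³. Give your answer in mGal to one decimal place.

Free-air correction = 0.3086 × 826.0 = 254.90 mGal
Free-air anomaly = 981989.95 − 982161.03 + (254.90) = 83.82 mGal
Bouguer slab correction = 0.04193 × 2.49 × 826.0 = 86.24 mGal
Simple Bouguer anomaly = 83.82 − (86.24) = -2.42 mGal
Complete Bouguer anomaly = -2.42 + 1.52 = -0.90 mGal

-0.9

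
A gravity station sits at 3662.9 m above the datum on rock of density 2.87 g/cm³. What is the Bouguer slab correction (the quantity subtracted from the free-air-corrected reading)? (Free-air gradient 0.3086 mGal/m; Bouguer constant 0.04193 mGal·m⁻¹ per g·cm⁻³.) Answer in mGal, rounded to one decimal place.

Bouguer slab correction = 0.04193 × 2.87 × 3662.9 = 440.8 mGal

440.8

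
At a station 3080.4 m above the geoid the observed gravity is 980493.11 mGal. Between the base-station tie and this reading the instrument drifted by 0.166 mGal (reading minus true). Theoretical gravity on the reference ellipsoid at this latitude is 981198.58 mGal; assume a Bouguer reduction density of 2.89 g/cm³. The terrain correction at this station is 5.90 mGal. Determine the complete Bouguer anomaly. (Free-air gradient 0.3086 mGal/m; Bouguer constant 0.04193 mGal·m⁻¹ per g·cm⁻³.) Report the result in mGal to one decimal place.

Drift-corrected reading = 980493.11 − (0.166) = 980492.944 mGal
Free-air correction = 0.3086 × 3080.4 = 950.61 mGal
Free-air anomaly = 980492.944 − 981198.58 + (950.61) = 244.974 mGal
Bouguer slab correction = 0.04193 × 2.89 × 3080.4 = 373.28 mGal
Simple Bouguer anomaly = 244.974 − (373.28) = -128.306 mGal
Complete Bouguer anomaly = -128.306 + 5.90 = -122.406 mGal

-122.4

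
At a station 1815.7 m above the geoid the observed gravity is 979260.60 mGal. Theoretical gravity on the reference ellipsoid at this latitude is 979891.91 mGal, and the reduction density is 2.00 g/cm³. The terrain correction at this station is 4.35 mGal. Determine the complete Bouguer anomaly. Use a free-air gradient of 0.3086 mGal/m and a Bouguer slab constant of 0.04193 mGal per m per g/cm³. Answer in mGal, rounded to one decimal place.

Free-air correction = 0.3086 × 1815.7 = 560.33 mGal
Free-air anomaly = 979260.60 − 979891.91 + (560.33) = -70.98 mGal
Bouguer slab correction = 0.04193 × 2.00 × 1815.7 = 152.26 mGal
Simple Bouguer anomaly = -70.98 − (152.26) = -223.24 mGal
Complete Bouguer anomaly = -223.24 + 4.35 = -218.89 mGal

-218.9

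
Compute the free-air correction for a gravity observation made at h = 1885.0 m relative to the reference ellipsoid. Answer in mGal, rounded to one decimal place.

Free-air correction = 0.3086 × 1885.0 = 581.7 mGal

581.7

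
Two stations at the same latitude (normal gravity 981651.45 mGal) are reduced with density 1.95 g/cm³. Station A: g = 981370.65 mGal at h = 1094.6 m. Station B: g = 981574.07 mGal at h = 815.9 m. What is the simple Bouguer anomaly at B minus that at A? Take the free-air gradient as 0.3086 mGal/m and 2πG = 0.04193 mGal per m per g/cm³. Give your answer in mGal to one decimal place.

140.2

Δg_SB(A) = 981370.65 − 981651.45 + 0.3086×1094.6 − 0.04193×1.95×1094.6 = -32.50 mGal
Δg_SB(B) = 981574.07 − 981651.45 + 0.3086×815.9 − 0.04193×1.95×815.9 = 107.70 mGal
Difference = 107.70 − (-32.50) = 140.20 mGal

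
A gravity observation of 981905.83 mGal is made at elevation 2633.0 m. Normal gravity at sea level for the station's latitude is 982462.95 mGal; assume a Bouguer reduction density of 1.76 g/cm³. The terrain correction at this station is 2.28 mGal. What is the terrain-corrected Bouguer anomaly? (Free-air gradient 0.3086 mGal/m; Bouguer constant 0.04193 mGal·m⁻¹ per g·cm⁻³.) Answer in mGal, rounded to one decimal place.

63.4

Free-air correction = 0.3086 × 2633.0 = 812.54 mGal
Free-air anomaly = 981905.83 − 982462.95 + (812.54) = 255.42 mGal
Bouguer slab correction = 0.04193 × 1.76 × 2633.0 = 194.31 mGal
Simple Bouguer anomaly = 255.42 − (194.31) = 61.11 mGal
Complete Bouguer anomaly = 61.11 + 2.28 = 63.39 mGal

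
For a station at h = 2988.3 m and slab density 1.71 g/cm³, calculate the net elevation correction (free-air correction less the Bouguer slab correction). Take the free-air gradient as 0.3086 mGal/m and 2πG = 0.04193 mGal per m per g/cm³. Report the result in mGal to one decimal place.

707.9

Combined gradient = 0.3086 − 0.04193 × 1.71 = 0.2368997 mGal/m
Combined elevation correction = 0.2368997 × 2988.3 = 707.9 mGal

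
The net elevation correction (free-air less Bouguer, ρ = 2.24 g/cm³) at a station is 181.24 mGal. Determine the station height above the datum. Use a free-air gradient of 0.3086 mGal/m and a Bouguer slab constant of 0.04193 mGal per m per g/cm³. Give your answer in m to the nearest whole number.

Combined gradient = 0.3086 − 0.04193 × 2.24 = 0.2146768 mGal/m
h = 181.24 / 0.2146768 = 844.25 m

844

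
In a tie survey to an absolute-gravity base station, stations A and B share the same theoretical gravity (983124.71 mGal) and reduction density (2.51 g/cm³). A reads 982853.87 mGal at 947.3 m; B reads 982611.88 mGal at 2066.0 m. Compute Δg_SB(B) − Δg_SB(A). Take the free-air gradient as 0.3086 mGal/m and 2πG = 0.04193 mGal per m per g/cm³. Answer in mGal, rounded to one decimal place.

-14.5

Δg_SB(A) = 982853.87 − 983124.71 + 0.3086×947.3 − 0.04193×2.51×947.3 = -78.20 mGal
Δg_SB(B) = 982611.88 − 983124.71 + 0.3086×2066.0 − 0.04193×2.51×2066.0 = -92.70 mGal
Difference = -92.70 − (-78.20) = -14.50 mGal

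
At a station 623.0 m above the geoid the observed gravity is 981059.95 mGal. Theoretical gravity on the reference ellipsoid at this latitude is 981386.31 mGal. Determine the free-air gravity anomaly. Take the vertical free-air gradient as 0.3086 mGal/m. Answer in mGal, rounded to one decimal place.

-134.1

Free-air correction = 0.3086 × 623.0 = 192.26 mGal
Free-air anomaly = 981059.95 − 981386.31 + (192.26) = -134.10 mGal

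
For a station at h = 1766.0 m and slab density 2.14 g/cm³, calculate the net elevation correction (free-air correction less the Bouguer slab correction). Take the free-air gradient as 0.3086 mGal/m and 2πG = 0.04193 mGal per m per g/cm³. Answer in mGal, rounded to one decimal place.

Combined gradient = 0.3086 − 0.04193 × 2.14 = 0.2188698 mGal/m
Combined elevation correction = 0.2188698 × 1766.0 = 386.5 mGal

386.5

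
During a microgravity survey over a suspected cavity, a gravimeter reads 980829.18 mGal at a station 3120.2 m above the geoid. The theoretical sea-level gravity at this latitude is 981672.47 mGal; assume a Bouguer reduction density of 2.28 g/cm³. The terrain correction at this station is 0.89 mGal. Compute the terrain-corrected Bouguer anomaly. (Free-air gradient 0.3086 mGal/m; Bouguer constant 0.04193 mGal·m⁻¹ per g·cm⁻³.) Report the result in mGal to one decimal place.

-177.8

Free-air correction = 0.3086 × 3120.2 = 962.89 mGal
Free-air anomaly = 980829.18 − 981672.47 + (962.89) = 119.60 mGal
Bouguer slab correction = 0.04193 × 2.28 × 3120.2 = 298.29 mGal
Simple Bouguer anomaly = 119.60 − (298.29) = -178.69 mGal
Complete Bouguer anomaly = -178.69 + 0.89 = -177.80 mGal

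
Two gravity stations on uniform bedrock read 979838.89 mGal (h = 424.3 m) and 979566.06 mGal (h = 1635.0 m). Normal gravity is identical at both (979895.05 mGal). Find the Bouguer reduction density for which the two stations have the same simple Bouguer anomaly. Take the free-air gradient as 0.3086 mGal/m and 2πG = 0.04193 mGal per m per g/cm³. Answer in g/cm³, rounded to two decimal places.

Δg_obs = 979566.06 − 979838.89 = -272.83 mGal over Δh = 1635.0 − 424.3 = 1210.7 m
Equal Bouguer anomalies ⇒ Δg_obs + (0.3086 − 0.04193ρ)·Δh = 0
0.3086 − 0.04193ρ = −Δg_obs/Δh = 0.22535
ρ = (0.3086 − 0.22535) / 0.04193 = 1.99 g/cm³

1.99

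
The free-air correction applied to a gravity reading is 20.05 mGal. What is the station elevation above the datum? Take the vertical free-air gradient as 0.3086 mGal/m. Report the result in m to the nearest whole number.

65

h = 20.05 / 0.3086 = 64.97 m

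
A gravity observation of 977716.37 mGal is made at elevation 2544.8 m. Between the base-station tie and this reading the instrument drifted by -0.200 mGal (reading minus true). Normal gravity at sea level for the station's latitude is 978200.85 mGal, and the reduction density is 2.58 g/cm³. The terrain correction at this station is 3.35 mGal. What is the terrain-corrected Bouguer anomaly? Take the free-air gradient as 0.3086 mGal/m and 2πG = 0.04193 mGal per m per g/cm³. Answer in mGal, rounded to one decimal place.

Drift-corrected reading = 977716.37 − (-0.200) = 977716.570 mGal
Free-air correction = 0.3086 × 2544.8 = 785.33 mGal
Free-air anomaly = 977716.570 − 978200.85 + (785.33) = 301.050 mGal
Bouguer slab correction = 0.04193 × 2.58 × 2544.8 = 275.29 mGal
Simple Bouguer anomaly = 301.050 − (275.29) = 25.760 mGal
Complete Bouguer anomaly = 25.760 + 3.35 = 29.110 mGal

29.1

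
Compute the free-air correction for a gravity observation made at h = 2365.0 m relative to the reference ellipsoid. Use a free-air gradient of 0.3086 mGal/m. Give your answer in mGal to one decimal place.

Free-air correction = 0.3086 × 2365.0 = 729.8 mGal

729.8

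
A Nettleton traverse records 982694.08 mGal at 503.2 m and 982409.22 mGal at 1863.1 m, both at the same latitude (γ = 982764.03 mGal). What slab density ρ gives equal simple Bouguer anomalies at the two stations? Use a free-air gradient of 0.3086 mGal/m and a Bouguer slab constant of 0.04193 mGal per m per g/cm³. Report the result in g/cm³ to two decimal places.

Δg_obs = 982409.22 − 982694.08 = -284.86 mGal over Δh = 1863.1 − 503.2 = 1359.9 m
Equal Bouguer anomalies ⇒ Δg_obs + (0.3086 − 0.04193ρ)·Δh = 0
0.3086 − 0.04193ρ = −Δg_obs/Δh = 0.20947
ρ = (0.3086 − 0.20947) / 0.04193 = 2.36 g/cm³

2.36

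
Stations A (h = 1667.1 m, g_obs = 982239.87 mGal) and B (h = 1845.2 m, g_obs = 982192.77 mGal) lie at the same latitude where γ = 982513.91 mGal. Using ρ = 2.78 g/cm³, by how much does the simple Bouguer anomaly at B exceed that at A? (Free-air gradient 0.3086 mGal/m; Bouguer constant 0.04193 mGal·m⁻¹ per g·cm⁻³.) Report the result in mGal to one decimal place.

Δg_SB(A) = 982239.87 − 982513.91 + 0.3086×1667.1 − 0.04193×2.78×1667.1 = 46.10 mGal
Δg_SB(B) = 982192.77 − 982513.91 + 0.3086×1845.2 − 0.04193×2.78×1845.2 = 33.20 mGal
Difference = 33.20 − (46.10) = -12.90 mGal

-12.9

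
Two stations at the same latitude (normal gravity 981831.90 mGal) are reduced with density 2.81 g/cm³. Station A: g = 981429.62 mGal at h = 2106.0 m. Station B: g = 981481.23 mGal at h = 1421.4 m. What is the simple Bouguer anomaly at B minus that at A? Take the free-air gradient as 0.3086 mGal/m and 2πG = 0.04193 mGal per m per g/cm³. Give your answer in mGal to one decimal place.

Δg_SB(A) = 981429.62 − 981831.90 + 0.3086×2106.0 − 0.04193×2.81×2106.0 = -0.50 mGal
Δg_SB(B) = 981481.23 − 981831.90 + 0.3086×1421.4 − 0.04193×2.81×1421.4 = -79.50 mGal
Difference = -79.50 − (-0.50) = -79.00 mGal

-79.0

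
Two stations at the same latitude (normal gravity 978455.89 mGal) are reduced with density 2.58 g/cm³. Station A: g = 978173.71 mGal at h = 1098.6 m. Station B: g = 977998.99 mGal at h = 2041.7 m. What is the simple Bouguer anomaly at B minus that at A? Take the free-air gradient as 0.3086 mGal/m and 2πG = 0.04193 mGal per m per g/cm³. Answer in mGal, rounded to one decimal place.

14.3

Δg_SB(A) = 978173.71 − 978455.89 + 0.3086×1098.6 − 0.04193×2.58×1098.6 = -62.00 mGal
Δg_SB(B) = 977998.99 − 978455.89 + 0.3086×2041.7 − 0.04193×2.58×2041.7 = -47.70 mGal
Difference = -47.70 − (-62.00) = 14.30 mGal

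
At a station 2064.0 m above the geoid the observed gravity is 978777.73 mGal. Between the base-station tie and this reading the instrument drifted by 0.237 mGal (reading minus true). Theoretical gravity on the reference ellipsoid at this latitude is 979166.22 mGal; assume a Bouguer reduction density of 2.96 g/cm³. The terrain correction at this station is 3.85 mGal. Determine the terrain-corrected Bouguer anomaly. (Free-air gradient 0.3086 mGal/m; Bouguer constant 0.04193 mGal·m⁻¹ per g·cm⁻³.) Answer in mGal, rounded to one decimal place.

Drift-corrected reading = 978777.73 − (0.237) = 978777.493 mGal
Free-air correction = 0.3086 × 2064.0 = 636.95 mGal
Free-air anomaly = 978777.493 − 979166.22 + (636.95) = 248.223 mGal
Bouguer slab correction = 0.04193 × 2.96 × 2064.0 = 256.17 mGal
Simple Bouguer anomaly = 248.223 − (256.17) = -7.947 mGal
Complete Bouguer anomaly = -7.947 + 3.85 = -4.097 mGal

-4.1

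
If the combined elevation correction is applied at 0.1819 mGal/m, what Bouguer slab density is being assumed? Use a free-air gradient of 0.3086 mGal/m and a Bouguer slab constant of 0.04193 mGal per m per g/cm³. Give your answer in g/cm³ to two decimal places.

0.1819 = 0.3086 − 0.04193 × ρ
ρ = (0.3086 − 0.1819) / 0.04193 = 3.02 g/cm³

3.02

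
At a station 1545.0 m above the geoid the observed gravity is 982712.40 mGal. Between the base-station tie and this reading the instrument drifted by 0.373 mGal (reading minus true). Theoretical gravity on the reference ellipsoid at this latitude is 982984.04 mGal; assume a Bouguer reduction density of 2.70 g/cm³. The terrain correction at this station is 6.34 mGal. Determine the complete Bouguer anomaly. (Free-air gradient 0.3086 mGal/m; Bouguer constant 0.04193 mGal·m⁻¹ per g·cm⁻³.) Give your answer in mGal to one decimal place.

36.2

Drift-corrected reading = 982712.40 − (0.373) = 982712.027 mGal
Free-air correction = 0.3086 × 1545.0 = 476.79 mGal
Free-air anomaly = 982712.027 − 982984.04 + (476.79) = 204.777 mGal
Bouguer slab correction = 0.04193 × 2.70 × 1545.0 = 174.91 mGal
Simple Bouguer anomaly = 204.777 − (174.91) = 29.867 mGal
Complete Bouguer anomaly = 29.867 + 6.34 = 36.207 mGal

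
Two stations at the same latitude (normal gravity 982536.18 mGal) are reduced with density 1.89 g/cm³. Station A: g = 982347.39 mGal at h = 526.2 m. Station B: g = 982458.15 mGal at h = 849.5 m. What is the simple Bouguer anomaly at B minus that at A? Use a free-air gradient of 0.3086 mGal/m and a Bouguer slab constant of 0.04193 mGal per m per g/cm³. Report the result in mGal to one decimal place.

Δg_SB(A) = 982347.39 − 982536.18 + 0.3086×526.2 − 0.04193×1.89×526.2 = -68.10 mGal
Δg_SB(B) = 982458.15 − 982536.18 + 0.3086×849.5 − 0.04193×1.89×849.5 = 116.80 mGal
Difference = 116.80 − (-68.10) = 184.90 mGal

184.9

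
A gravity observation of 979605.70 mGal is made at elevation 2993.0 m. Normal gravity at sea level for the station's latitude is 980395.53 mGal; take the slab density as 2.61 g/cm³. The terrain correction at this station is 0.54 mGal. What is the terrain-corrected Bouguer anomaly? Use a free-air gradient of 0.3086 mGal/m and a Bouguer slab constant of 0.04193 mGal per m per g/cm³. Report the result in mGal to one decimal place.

-193.2

Free-air correction = 0.3086 × 2993.0 = 923.64 mGal
Free-air anomaly = 979605.70 − 980395.53 + (923.64) = 133.81 mGal
Bouguer slab correction = 0.04193 × 2.61 × 2993.0 = 327.55 mGal
Simple Bouguer anomaly = 133.81 − (327.55) = -193.74 mGal
Complete Bouguer anomaly = -193.74 + 0.54 = -193.20 mGal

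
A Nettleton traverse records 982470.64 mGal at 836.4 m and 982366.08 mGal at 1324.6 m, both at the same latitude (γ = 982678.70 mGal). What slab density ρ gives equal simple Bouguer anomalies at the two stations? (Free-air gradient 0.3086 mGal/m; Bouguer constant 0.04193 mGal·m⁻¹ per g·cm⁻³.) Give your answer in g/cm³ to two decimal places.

2.25

Δg_obs = 982366.08 − 982470.64 = -104.56 mGal over Δh = 1324.6 − 836.4 = 488.2 m
Equal Bouguer anomalies ⇒ Δg_obs + (0.3086 − 0.04193ρ)·Δh = 0
0.3086 − 0.04193ρ = −Δg_obs/Δh = 0.21417
ρ = (0.3086 − 0.21417) / 0.04193 = 2.25 g/cm³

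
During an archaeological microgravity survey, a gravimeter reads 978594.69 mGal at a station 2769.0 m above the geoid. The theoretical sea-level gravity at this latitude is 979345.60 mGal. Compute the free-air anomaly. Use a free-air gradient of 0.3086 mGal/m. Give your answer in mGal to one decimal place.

Free-air correction = 0.3086 × 2769.0 = 854.51 mGal
Free-air anomaly = 978594.69 − 979345.60 + (854.51) = 103.60 mGal

103.6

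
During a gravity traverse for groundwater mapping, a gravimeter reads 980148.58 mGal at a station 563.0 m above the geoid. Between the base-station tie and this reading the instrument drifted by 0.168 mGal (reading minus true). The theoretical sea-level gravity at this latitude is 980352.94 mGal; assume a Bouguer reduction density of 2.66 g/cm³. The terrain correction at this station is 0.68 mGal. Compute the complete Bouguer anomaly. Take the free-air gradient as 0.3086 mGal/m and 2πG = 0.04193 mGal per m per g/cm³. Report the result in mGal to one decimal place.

Drift-corrected reading = 980148.58 − (0.168) = 980148.412 mGal
Free-air correction = 0.3086 × 563.0 = 173.74 mGal
Free-air anomaly = 980148.412 − 980352.94 + (173.74) = -30.788 mGal
Bouguer slab correction = 0.04193 × 2.66 × 563.0 = 62.79 mGal
Simple Bouguer anomaly = -30.788 − (62.79) = -93.578 mGal
Complete Bouguer anomaly = -93.578 + 0.68 = -92.898 mGal

-92.9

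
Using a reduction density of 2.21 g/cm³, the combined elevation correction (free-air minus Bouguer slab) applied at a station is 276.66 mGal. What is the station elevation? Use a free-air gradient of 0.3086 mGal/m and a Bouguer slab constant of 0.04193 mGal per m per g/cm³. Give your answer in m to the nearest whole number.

Combined gradient = 0.3086 − 0.04193 × 2.21 = 0.2159347 mGal/m
h = 276.66 / 0.2159347 = 1281.22 m

1281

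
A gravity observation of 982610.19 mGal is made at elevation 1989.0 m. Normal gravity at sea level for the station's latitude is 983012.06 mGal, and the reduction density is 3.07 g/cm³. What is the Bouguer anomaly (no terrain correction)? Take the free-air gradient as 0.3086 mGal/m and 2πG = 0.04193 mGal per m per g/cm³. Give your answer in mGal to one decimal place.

Free-air correction = 0.3086 × 1989.0 = 613.81 mGal
Free-air anomaly = 982610.19 − 983012.06 + (613.81) = 211.94 mGal
Bouguer slab correction = 0.04193 × 3.07 × 1989.0 = 256.03 mGal
Simple Bouguer anomaly = 211.94 − (256.03) = -44.09 mGal

-44.1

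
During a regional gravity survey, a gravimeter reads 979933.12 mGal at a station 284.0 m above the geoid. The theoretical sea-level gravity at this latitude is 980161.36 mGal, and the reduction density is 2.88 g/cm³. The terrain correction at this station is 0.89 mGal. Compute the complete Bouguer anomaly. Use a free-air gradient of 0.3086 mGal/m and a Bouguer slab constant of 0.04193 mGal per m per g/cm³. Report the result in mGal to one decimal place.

Free-air correction = 0.3086 × 284.0 = 87.64 mGal
Free-air anomaly = 979933.12 − 980161.36 + (87.64) = -140.60 mGal
Bouguer slab correction = 0.04193 × 2.88 × 284.0 = 34.30 mGal
Simple Bouguer anomaly = -140.60 − (34.30) = -174.90 mGal
Complete Bouguer anomaly = -174.90 + 0.89 = -174.01 mGal

-174.0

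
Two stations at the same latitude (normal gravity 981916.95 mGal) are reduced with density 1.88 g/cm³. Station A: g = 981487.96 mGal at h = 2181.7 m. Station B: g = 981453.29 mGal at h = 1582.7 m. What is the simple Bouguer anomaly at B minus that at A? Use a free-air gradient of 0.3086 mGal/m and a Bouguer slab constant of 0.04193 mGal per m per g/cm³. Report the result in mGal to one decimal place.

Δg_SB(A) = 981487.96 − 981916.95 + 0.3086×2181.7 − 0.04193×1.88×2181.7 = 72.30 mGal
Δg_SB(B) = 981453.29 − 981916.95 + 0.3086×1582.7 − 0.04193×1.88×1582.7 = -100.00 mGal
Difference = -100.00 − (72.30) = -172.30 mGal

-172.3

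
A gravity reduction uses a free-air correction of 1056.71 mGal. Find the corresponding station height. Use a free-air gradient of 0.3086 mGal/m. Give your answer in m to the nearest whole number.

h = 1056.71 / 0.3086 = 3424.21 m

3424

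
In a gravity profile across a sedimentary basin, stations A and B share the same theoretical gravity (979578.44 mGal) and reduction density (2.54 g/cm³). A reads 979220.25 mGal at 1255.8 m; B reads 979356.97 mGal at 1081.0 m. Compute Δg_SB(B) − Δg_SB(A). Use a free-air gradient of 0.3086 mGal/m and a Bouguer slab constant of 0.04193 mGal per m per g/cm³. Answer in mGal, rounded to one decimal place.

101.4

Δg_SB(A) = 979220.25 − 979578.44 + 0.3086×1255.8 − 0.04193×2.54×1255.8 = -104.40 mGal
Δg_SB(B) = 979356.97 − 979578.44 + 0.3086×1081.0 − 0.04193×2.54×1081.0 = -3.00 mGal
Difference = -3.00 − (-104.40) = 101.40 mGal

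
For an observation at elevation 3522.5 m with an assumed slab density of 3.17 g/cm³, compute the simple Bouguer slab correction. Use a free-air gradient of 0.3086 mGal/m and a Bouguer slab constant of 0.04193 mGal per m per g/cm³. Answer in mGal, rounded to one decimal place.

Bouguer slab correction = 0.04193 × 3.17 × 3522.5 = 468.2 mGal

468.2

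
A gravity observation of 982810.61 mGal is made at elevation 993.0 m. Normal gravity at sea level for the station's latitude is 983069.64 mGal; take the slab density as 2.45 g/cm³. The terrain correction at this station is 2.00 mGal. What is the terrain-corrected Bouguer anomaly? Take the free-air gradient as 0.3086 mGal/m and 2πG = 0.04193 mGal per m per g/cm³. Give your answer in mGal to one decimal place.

-52.6

Free-air correction = 0.3086 × 993.0 = 306.44 mGal
Free-air anomaly = 982810.61 − 983069.64 + (306.44) = 47.41 mGal
Bouguer slab correction = 0.04193 × 2.45 × 993.0 = 102.01 mGal
Simple Bouguer anomaly = 47.41 − (102.01) = -54.60 mGal
Complete Bouguer anomaly = -54.60 + 2.00 = -52.60 mGal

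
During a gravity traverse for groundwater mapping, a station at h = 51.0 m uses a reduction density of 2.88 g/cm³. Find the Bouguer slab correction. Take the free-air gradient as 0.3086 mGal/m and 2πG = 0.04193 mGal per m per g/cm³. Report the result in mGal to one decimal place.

6.2

Bouguer slab correction = 0.04193 × 2.88 × 51.0 = 6.2 mGal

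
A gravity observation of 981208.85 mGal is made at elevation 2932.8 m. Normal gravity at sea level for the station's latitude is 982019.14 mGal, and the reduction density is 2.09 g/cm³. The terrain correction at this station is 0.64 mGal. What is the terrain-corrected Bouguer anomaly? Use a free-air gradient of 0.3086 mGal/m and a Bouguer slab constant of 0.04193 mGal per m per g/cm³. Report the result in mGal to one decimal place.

Free-air correction = 0.3086 × 2932.8 = 905.06 mGal
Free-air anomaly = 981208.85 − 982019.14 + (905.06) = 94.77 mGal
Bouguer slab correction = 0.04193 × 2.09 × 2932.8 = 257.01 mGal
Simple Bouguer anomaly = 94.77 − (257.01) = -162.24 mGal
Complete Bouguer anomaly = -162.24 + 0.64 = -161.60 mGal

-161.6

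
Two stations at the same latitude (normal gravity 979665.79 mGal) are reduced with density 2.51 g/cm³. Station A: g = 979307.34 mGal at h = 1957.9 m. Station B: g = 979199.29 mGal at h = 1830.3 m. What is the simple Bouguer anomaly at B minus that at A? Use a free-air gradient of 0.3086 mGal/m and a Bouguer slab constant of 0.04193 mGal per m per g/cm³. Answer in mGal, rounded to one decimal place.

-134.0

Δg_SB(A) = 979307.34 − 979665.79 + 0.3086×1957.9 − 0.04193×2.51×1957.9 = 39.70 mGal
Δg_SB(B) = 979199.29 − 979665.79 + 0.3086×1830.3 − 0.04193×2.51×1830.3 = -94.30 mGal
Difference = -94.30 − (39.70) = -134.00 mGal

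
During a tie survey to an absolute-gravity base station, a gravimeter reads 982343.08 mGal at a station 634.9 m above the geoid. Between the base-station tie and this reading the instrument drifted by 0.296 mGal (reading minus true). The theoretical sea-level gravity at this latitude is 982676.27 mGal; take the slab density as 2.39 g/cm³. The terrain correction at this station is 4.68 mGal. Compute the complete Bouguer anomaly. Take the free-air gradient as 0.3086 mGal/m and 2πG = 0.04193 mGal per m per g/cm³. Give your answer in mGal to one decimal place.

Drift-corrected reading = 982343.08 − (0.296) = 982342.784 mGal
Free-air correction = 0.3086 × 634.9 = 195.93 mGal
Free-air anomaly = 982342.784 − 982676.27 + (195.93) = -137.556 mGal
Bouguer slab correction = 0.04193 × 2.39 × 634.9 = 63.63 mGal
Simple Bouguer anomaly = -137.556 − (63.63) = -201.186 mGal
Complete Bouguer anomaly = -201.186 + 4.68 = -196.506 mGal

-196.5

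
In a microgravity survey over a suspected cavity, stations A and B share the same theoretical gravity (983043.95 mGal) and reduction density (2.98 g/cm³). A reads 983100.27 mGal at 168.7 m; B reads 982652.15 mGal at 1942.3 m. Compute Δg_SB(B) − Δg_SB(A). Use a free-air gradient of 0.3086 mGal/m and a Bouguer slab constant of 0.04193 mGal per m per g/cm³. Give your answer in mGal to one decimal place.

-122.4

Δg_SB(A) = 983100.27 − 983043.95 + 0.3086×168.7 − 0.04193×2.98×168.7 = 87.30 mGal
Δg_SB(B) = 982652.15 − 983043.95 + 0.3086×1942.3 − 0.04193×2.98×1942.3 = -35.10 mGal
Difference = -35.10 − (87.30) = -122.40 mGal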